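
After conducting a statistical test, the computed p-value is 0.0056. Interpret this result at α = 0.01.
Since p = 0.0056 < α = 0.01, reject H₀.
There is sufficient evidence to reject the null hypothesis; the result is statistically significant at the 0.01 level.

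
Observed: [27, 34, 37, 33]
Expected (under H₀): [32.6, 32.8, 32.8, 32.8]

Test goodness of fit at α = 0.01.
Chi-square goodness of fit test:
H₀: observed counts match expected distribution
H₁: observed counts differ from expected distribution
df = k - 1 = 3
χ² = Σ(O - E)²/E
   = (27 - 32.6)²/32.6 + (34 - 32.8)²/32.8 + (37 - 32.8)²/32.8 + (33 - 32.8)²/32.8
   = 0.962 + 0.044 + 0.538 + 0.001
   = 1.54
p-value = 0.6719

Since p-value > α = 0.01, we fail to reject H₀.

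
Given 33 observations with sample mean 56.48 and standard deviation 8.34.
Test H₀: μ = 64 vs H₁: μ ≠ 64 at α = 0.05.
One-sample t-test:
H₀: μ = 64
H₁: μ ≠ 64
df = n - 1 = 32
t = (x̄ - μ₀) / (s/√n) = (56.48 - 64) / (8.34/√33) = -5.180
p-value < 0.0001

Since p-value < α = 0.05, we reject H₀.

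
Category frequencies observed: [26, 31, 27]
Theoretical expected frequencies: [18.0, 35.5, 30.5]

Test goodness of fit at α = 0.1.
Chi-square goodness of fit test:
H₀: observed counts match expected distribution
H₁: observed counts differ from expected distribution
df = k - 1 = 2
χ² = Σ(O - E)²/E
   = (26 - 18.0)²/18.0 + (31 - 35.5)²/35.5 + (27 - 30.5)²/30.5
   = 3.556 + 0.570 + 0.402
   = 4.53
p-value = 0.1040

Since p-value > α = 0.1, we fail to reject H₀.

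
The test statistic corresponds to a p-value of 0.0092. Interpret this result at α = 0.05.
Since p = 0.0092 < α = 0.05, reject H₀.
There is sufficient evidence to reject the null hypothesis; the result is statistically significant at the 0.05 level.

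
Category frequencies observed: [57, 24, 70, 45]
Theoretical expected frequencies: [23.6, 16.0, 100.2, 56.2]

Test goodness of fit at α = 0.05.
Chi-square goodness of fit test:
H₀: observed counts match expected distribution
H₁: observed counts differ from expected distribution
df = k - 1 = 3
χ² = Σ(O - E)²/E
   = (57 - 23.6)²/23.6 + (24 - 16.0)²/16.0 + (70 - 100.2)²/100.2 + (45 - 56.2)²/56.2
   = 47.269 + 4.000 + 9.102 + 2.232
   = 62.60
p-value < 0.0001

Since p-value < α = 0.05, we reject H₀.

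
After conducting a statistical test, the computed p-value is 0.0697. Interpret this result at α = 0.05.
Since p = 0.0697 > α = 0.05, fail to reject H₀.
There is insufficient evidence to reject the null hypothesis; the result is not statistically significant at the 0.05 level.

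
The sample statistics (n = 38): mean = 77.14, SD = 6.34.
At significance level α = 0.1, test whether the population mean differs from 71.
One-sample t-test:
H₀: μ = 71
H₁: μ ≠ 71
df = n - 1 = 37
t = (x̄ - μ₀) / (s/√n) = (77.14 - 71) / (6.34/√38) = 5.970
p-value < 0.0001

Since p-value < α = 0.1, we reject H₀.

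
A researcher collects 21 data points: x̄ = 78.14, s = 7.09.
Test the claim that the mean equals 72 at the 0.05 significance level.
One-sample t-test:
H₀: μ = 72
H₁: μ ≠ 72
df = n - 1 = 20
t = (x̄ - μ₀) / (s/√n) = (78.14 - 72) / (7.09/√21) = 3.969
p-value = 0.0008

Since p-value < α = 0.05, we reject H₀.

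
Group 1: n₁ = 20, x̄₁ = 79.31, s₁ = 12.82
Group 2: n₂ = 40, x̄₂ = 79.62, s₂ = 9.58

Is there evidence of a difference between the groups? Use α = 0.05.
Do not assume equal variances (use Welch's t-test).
Welch's two-sample t-test:
H₀: μ₁ = μ₂
H₁: μ₁ ≠ μ₂
s₁²/n₁ = 12.82²/20 = 8.2176,  s₂²/n₂ = 9.58²/40 = 2.2944
SE = √(s₁²/n₁ + s₂²/n₂) = √(8.2176 + 2.2944) = 3.2422
df (Welch-Satterthwaite) = (s₁²/n₁ + s₂²/n₂)² / [(s₁²/n₁)²/(n₁-1) + (s₂²/n₂)²/(n₂-1)] ≈ 29.95
t = (x̄₁ - x̄₂) / SE = (79.31 - 79.62) / 3.2422 = -0.31 / 3.2422 = -0.096
p-value = 0.9245

Since p-value > α = 0.05, we fail to reject H₀.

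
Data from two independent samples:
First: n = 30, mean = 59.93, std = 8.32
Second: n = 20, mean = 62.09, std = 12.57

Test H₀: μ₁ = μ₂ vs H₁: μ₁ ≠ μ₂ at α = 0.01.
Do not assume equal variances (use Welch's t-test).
Welch's two-sample t-test:
H₀: μ₁ = μ₂
H₁: μ₁ ≠ μ₂
s₁²/n₁ = 8.32²/30 = 2.3074,  s₂²/n₂ = 12.57²/20 = 7.9002
SE = √(s₁²/n₁ + s₂²/n₂) = √(2.3074 + 7.9002) = 3.1949
df (Welch-Satterthwaite) = (s₁²/n₁ + s₂²/n₂)² / [(s₁²/n₁)²/(n₁-1) + (s₂²/n₂)²/(n₂-1)] ≈ 30.04
t = (x̄₁ - x̄₂) / SE = (59.93 - 62.09) / 3.1949 = -2.16 / 3.1949 = -0.676
p-value = 0.5042

Since p-value > α = 0.01, we fail to reject H₀.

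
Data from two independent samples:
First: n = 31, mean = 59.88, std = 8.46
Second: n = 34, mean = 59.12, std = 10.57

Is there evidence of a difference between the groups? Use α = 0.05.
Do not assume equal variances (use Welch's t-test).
Welch's two-sample t-test:
H₀: μ₁ = μ₂
H₁: μ₁ ≠ μ₂
s₁²/n₁ = 8.46²/31 = 2.3088,  s₂²/n₂ = 10.57²/34 = 3.2860
SE = √(s₁²/n₁ + s₂²/n₂) = √(2.3088 + 3.2860) = 2.3653
df (Welch-Satterthwaite) = (s₁²/n₁ + s₂²/n₂)² / [(s₁²/n₁)²/(n₁-1) + (s₂²/n₂)²/(n₂-1)] ≈ 62.00
t = (x̄₁ - x̄₂) / SE = (59.88 - 59.12) / 2.3653 = 0.76 / 2.3653 = 0.321
p-value = 0.7491

Since p-value > α = 0.05, we fail to reject H₀.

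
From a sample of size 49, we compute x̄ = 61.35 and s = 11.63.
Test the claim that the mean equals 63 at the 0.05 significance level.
One-sample t-test:
H₀: μ = 63
H₁: μ ≠ 63
df = n - 1 = 48
t = (x̄ - μ₀) / (s/√n) = (61.35 - 63) / (11.63/√49) = -0.993
p-value = 0.3256

Since p-value > α = 0.05, we fail to reject H₀.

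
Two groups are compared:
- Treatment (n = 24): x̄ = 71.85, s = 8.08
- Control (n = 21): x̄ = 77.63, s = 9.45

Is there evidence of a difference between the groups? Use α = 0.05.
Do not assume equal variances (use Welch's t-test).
Welch's two-sample t-test:
H₀: μ₁ = μ₂
H₁: μ₁ ≠ μ₂
s₁²/n₁ = 8.08²/24 = 2.7203,  s₂²/n₂ = 9.45²/21 = 4.2525
SE = √(s₁²/n₁ + s₂²/n₂) = √(2.7203 + 4.2525) = 2.6406
df (Welch-Satterthwaite) = (s₁²/n₁ + s₂²/n₂)² / [(s₁²/n₁)²/(n₁-1) + (s₂²/n₂)²/(n₂-1)] ≈ 39.66
t = (x̄₁ - x̄₂) / SE = (71.85 - 77.63) / 2.6406 = -5.78 / 2.6406 = -2.189
p-value = 0.0346

Since p-value < α = 0.05, we reject H₀.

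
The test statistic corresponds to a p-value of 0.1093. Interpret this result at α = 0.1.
Since p = 0.1093 > α = 0.1, fail to reject H₀.
There is insufficient evidence to reject the null hypothesis; the result is not statistically significant at the 0.1 level.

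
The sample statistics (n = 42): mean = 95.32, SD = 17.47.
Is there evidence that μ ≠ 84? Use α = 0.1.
One-sample t-test:
H₀: μ = 84
H₁: μ ≠ 84
df = n - 1 = 41
t = (x̄ - μ₀) / (s/√n) = (95.32 - 84) / (17.47/√42) = 4.199
p-value = 0.0001

Since p-value < α = 0.1, we reject H₀.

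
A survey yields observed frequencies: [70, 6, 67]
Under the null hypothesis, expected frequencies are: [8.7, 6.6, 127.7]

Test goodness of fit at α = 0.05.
Chi-square goodness of fit test:
H₀: observed counts match expected distribution
H₁: observed counts differ from expected distribution
df = k - 1 = 2
χ² = Σ(O - E)²/E
   = (70 - 8.7)²/8.7 + (6 - 6.6)²/6.6 + (67 - 127.7)²/127.7
   = 431.918 + 0.055 + 28.853
   = 460.83
p-value < 0.0001

Since p-value < α = 0.05, we reject H₀.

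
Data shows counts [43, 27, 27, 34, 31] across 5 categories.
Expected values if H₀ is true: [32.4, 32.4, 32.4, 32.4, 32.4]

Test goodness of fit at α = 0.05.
Chi-square goodness of fit test:
H₀: observed counts match expected distribution
H₁: observed counts differ from expected distribution
df = k - 1 = 4
χ² = Σ(O - E)²/E
   = (43 - 32.4)²/32.4 + (27 - 32.4)²/32.4 + (27 - 32.4)²/32.4 + (34 - 32.4)²/32.4 + (31 - 32.4)²/32.4
   = 3.468 + 0.900 + 0.900 + 0.079 + 0.060
   = 5.41
p-value = 0.2480

Since p-value > α = 0.05, we fail to reject H₀.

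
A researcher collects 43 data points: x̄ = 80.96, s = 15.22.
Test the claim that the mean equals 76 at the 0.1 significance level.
One-sample t-test:
H₀: μ = 76
H₁: μ ≠ 76
df = n - 1 = 42
t = (x̄ - μ₀) / (s/√n) = (80.96 - 76) / (15.22/√43) = 2.137
p-value = 0.0385

Since p-value < α = 0.1, we reject H₀.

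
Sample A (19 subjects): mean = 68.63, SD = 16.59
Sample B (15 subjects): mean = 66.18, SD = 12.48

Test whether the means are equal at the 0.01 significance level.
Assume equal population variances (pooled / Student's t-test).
Student's two-sample t-test (equal variances):
H₀: μ₁ = μ₂
H₁: μ₁ ≠ μ₂
df = n₁ + n₂ - 2 = 32
Pooled variance s_p² = [(n₁-1)s₁² + (n₂-1)s₂²] / (n₁ + n₂ - 2) = [(18)(16.59²) + (14)(12.48²)] / 32 = 222.9566
SE = √(s_p²(1/n₁ + 1/n₂)) = √(222.9566 × (1/19 + 1/15)) = 5.1574
t = (x̄₁ - x̄₂) / SE = (68.63 - 66.18) / 5.1574 = 2.45 / 5.1574 = 0.475
p-value = 0.6380

Since p-value > α = 0.01, we fail to reject H₀.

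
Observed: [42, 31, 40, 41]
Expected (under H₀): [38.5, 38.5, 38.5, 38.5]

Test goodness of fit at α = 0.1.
Chi-square goodness of fit test:
H₀: observed counts match expected distribution
H₁: observed counts differ from expected distribution
df = k - 1 = 3
χ² = Σ(O - E)²/E
   = (42 - 38.5)²/38.5 + (31 - 38.5)²/38.5 + (40 - 38.5)²/38.5 + (41 - 38.5)²/38.5
   = 0.318 + 1.461 + 0.058 + 0.162
   = 2.00
p-value = 0.5724

Since p-value > α = 0.1, we fail to reject H₀.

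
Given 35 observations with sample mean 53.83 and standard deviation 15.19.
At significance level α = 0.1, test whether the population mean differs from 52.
One-sample t-test:
H₀: μ = 52
H₁: μ ≠ 52
df = n - 1 = 34
t = (x̄ - μ₀) / (s/√n) = (53.83 - 52) / (15.19/√35) = 0.713
p-value = 0.4809

Since p-value > α = 0.1, we fail to reject H₀.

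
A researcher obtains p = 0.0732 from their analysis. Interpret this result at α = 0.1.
Since p = 0.0732 < α = 0.1, reject H₀.
There is sufficient evidence to reject the null hypothesis; the result is statistically significant at the 0.1 level.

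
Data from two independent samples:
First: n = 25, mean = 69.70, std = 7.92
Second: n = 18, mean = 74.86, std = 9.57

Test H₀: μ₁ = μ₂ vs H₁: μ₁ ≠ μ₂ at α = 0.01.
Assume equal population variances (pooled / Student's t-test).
Student's two-sample t-test (equal variances):
H₀: μ₁ = μ₂
H₁: μ₁ ≠ μ₂
df = n₁ + n₂ - 2 = 41
Pooled variance s_p² = [(n₁-1)s₁² + (n₂-1)s₂²] / (n₁ + n₂ - 2) = [(24)(7.92²) + (17)(9.57²)] / 41 = 74.6921
SE = √(s_p²(1/n₁ + 1/n₂)) = √(74.6921 × (1/25 + 1/18)) = 2.6716
t = (x̄₁ - x̄₂) / SE = (69.70 - 74.86) / 2.6716 = -5.16 / 2.6716 = -1.931
p-value = 0.0604

Since p-value > α = 0.01, we fail to reject H₀.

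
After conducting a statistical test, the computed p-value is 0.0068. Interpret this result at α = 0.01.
Since p = 0.0068 < α = 0.01, reject H₀.
There is sufficient evidence to reject the null hypothesis; the result is statistically significant at the 0.01 level.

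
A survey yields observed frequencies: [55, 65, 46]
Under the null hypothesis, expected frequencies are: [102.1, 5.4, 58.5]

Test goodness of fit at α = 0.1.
Chi-square goodness of fit test:
H₀: observed counts match expected distribution
H₁: observed counts differ from expected distribution
df = k - 1 = 2
χ² = Σ(O - E)²/E
   = (55 - 102.1)²/102.1 + (65 - 5.4)²/5.4 + (46 - 58.5)²/58.5
   = 21.728 + 657.807 + 2.671
   = 682.21
p-value < 0.0001

Since p-value < α = 0.1, we reject H₀.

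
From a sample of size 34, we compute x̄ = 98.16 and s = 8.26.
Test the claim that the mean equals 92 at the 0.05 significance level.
One-sample t-test:
H₀: μ = 92
H₁: μ ≠ 92
df = n - 1 = 33
t = (x̄ - μ₀) / (s/√n) = (98.16 - 92) / (8.26/√34) = 4.349
p-value = 0.0001

Since p-value < α = 0.05, we reject H₀.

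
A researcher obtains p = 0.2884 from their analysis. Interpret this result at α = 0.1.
Since p = 0.2884 > α = 0.1, fail to reject H₀.
There is insufficient evidence to reject the null hypothesis; the result is not statistically significant at the 0.1 level.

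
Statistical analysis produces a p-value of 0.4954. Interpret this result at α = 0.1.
Since p = 0.4954 > α = 0.1, fail to reject H₀.
There is insufficient evidence to reject the null hypothesis; the result is not statistically significant at the 0.1 level.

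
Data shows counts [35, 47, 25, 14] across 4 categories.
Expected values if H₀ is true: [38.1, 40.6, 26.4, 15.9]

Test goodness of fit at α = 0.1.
Chi-square goodness of fit test:
H₀: observed counts match expected distribution
H₁: observed counts differ from expected distribution
df = k - 1 = 3
χ² = Σ(O - E)²/E
   = (35 - 38.1)²/38.1 + (47 - 40.6)²/40.6 + (25 - 26.4)²/26.4 + (14 - 15.9)²/15.9
   = 0.252 + 1.009 + 0.074 + 0.227
   = 1.56
p-value = 0.6679

Since p-value > α = 0.1, we fail to reject H₀.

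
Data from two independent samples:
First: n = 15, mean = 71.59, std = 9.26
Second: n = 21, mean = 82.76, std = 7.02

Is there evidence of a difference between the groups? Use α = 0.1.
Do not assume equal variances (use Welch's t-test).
Welch's two-sample t-test:
H₀: μ₁ = μ₂
H₁: μ₁ ≠ μ₂
s₁²/n₁ = 9.26²/15 = 5.7165,  s₂²/n₂ = 7.02²/21 = 2.3467
SE = √(s₁²/n₁ + s₂²/n₂) = √(5.7165 + 2.3467) = 2.8396
df (Welch-Satterthwaite) = (s₁²/n₁ + s₂²/n₂)² / [(s₁²/n₁)²/(n₁-1) + (s₂²/n₂)²/(n₂-1)] ≈ 24.91
t = (x̄₁ - x̄₂) / SE = (71.59 - 82.76) / 2.8396 = -11.17 / 2.8396 = -3.934
p-value = 0.0006

Since p-value < α = 0.1, we reject H₀.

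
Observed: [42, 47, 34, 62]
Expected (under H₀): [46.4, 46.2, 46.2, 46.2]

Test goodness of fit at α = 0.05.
Chi-square goodness of fit test:
H₀: observed counts match expected distribution
H₁: observed counts differ from expected distribution
df = k - 1 = 3
χ² = Σ(O - E)²/E
   = (42 - 46.4)²/46.4 + (47 - 46.2)²/46.2 + (34 - 46.2)²/46.2 + (62 - 46.2)²/46.2
   = 0.417 + 0.014 + 3.222 + 5.403
   = 9.06
p-value = 0.0286

Since p-value < α = 0.05, we reject H₀.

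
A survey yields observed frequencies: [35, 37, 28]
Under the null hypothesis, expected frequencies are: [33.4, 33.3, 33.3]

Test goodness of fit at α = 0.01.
Chi-square goodness of fit test:
H₀: observed counts match expected distribution
H₁: observed counts differ from expected distribution
df = k - 1 = 2
χ² = Σ(O - E)²/E
   = (35 - 33.4)²/33.4 + (37 - 33.3)²/33.3 + (28 - 33.3)²/33.3
   = 0.077 + 0.411 + 0.844
   = 1.33
p-value = 0.5139

Since p-value > α = 0.01, we fail to reject H₀.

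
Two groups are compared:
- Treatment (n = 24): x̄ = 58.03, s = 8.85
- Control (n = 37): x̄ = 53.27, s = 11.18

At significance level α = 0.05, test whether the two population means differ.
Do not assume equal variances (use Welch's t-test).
Welch's two-sample t-test:
H₀: μ₁ = μ₂
H₁: μ₁ ≠ μ₂
s₁²/n₁ = 8.85²/24 = 3.2634,  s₂²/n₂ = 11.18²/37 = 3.3782
SE = √(s₁²/n₁ + s₂²/n₂) = √(3.2634 + 3.3782) = 2.5771
df (Welch-Satterthwaite) = (s₁²/n₁ + s₂²/n₂)² / [(s₁²/n₁)²/(n₁-1) + (s₂²/n₂)²/(n₂-1)] ≈ 56.55
t = (x̄₁ - x̄₂) / SE = (58.03 - 53.27) / 2.5771 = 4.76 / 2.5771 = 1.847
p-value = 0.0700

Since p-value > α = 0.05, we fail to reject H₀.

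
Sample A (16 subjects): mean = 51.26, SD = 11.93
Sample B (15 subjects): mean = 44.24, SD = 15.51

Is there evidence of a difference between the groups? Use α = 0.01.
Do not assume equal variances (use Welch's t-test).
Welch's two-sample t-test:
H₀: μ₁ = μ₂
H₁: μ₁ ≠ μ₂
s₁²/n₁ = 11.93²/16 = 8.8953,  s₂²/n₂ = 15.51²/15 = 16.0373
SE = √(s₁²/n₁ + s₂²/n₂) = √(8.8953 + 16.0373) = 4.9933
df (Welch-Satterthwaite) = (s₁²/n₁ + s₂²/n₂)² / [(s₁²/n₁)²/(n₁-1) + (s₂²/n₂)²/(n₂-1)] ≈ 26.29
t = (x̄₁ - x̄₂) / SE = (51.26 - 44.24) / 4.9933 = 7.02 / 4.9933 = 1.406
p-value = 0.1715

Since p-value > α = 0.01, we fail to reject H₀.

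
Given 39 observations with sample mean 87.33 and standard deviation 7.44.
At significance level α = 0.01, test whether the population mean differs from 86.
One-sample t-test:
H₀: μ = 86
H₁: μ ≠ 86
df = n - 1 = 38
t = (x̄ - μ₀) / (s/√n) = (87.33 - 86) / (7.44/√39) = 1.116
p-value = 0.2713

Since p-value > α = 0.01, we fail to reject H₀.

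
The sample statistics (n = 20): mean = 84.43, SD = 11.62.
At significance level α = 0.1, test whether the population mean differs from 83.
One-sample t-test:
H₀: μ = 83
H₁: μ ≠ 83
df = n - 1 = 19
t = (x̄ - μ₀) / (s/√n) = (84.43 - 83) / (11.62/√20) = 0.550
p-value = 0.5885

Since p-value > α = 0.1, we fail to reject H₀.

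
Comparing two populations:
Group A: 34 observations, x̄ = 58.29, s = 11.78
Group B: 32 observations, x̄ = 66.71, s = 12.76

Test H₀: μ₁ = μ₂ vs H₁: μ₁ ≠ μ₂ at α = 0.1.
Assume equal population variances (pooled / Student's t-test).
Student's two-sample t-test (equal variances):
H₀: μ₁ = μ₂
H₁: μ₁ ≠ μ₂
df = n₁ + n₂ - 2 = 64
Pooled variance s_p² = [(n₁-1)s₁² + (n₂-1)s₂²] / (n₁ + n₂ - 2) = [(33)(11.78²) + (31)(12.76²)] / 64 = 150.4172
SE = √(s_p²(1/n₁ + 1/n₂)) = √(150.4172 × (1/34 + 1/32)) = 3.0207
t = (x̄₁ - x̄₂) / SE = (58.29 - 66.71) / 3.0207 = -8.42 / 3.0207 = -2.787
p-value = 0.0070

Since p-value < α = 0.1, we reject H₀.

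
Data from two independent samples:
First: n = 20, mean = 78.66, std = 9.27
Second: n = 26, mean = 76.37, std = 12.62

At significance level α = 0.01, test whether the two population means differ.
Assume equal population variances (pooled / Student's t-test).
Student's two-sample t-test (equal variances):
H₀: μ₁ = μ₂
H₁: μ₁ ≠ μ₂
df = n₁ + n₂ - 2 = 44
Pooled variance s_p² = [(n₁-1)s₁² + (n₂-1)s₂²] / (n₁ + n₂ - 2) = [(19)(9.27²) + (25)(12.62²)] / 44 = 127.5985
SE = √(s_p²(1/n₁ + 1/n₂)) = √(127.5985 × (1/20 + 1/26)) = 3.3597
t = (x̄₁ - x̄₂) / SE = (78.66 - 76.37) / 3.3597 = 2.29 / 3.3597 = 0.682
p-value = 0.4991

Since p-value > α = 0.01, we fail to reject H₀.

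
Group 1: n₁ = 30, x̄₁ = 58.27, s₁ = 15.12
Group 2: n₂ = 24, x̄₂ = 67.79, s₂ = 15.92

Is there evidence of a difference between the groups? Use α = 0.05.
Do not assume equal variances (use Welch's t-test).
Welch's two-sample t-test:
H₀: μ₁ = μ₂
H₁: μ₁ ≠ μ₂
s₁²/n₁ = 15.12²/30 = 7.6205,  s₂²/n₂ = 15.92²/24 = 10.5603
SE = √(s₁²/n₁ + s₂²/n₂) = √(7.6205 + 10.5603) = 4.2639
df (Welch-Satterthwaite) = (s₁²/n₁ + s₂²/n₂)² / [(s₁²/n₁)²/(n₁-1) + (s₂²/n₂)²/(n₂-1)] ≈ 48.25
t = (x̄₁ - x̄₂) / SE = (58.27 - 67.79) / 4.2639 = -9.52 / 4.2639 = -2.233
p-value = 0.0302

Since p-value < α = 0.05, we reject H₀.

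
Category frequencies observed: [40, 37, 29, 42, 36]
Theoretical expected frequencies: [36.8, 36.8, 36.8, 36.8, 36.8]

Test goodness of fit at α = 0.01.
Chi-square goodness of fit test:
H₀: observed counts match expected distribution
H₁: observed counts differ from expected distribution
df = k - 1 = 4
χ² = Σ(O - E)²/E
   = (40 - 36.8)²/36.8 + (37 - 36.8)²/36.8 + (29 - 36.8)²/36.8 + (42 - 36.8)²/36.8 + (36 - 36.8)²/36.8
   = 0.278 + 0.001 + 1.653 + 0.735 + 0.017
   = 2.68
p-value = 0.6119

Since p-value > α = 0.01, we fail to reject H₀.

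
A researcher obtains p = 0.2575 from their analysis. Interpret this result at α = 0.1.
Since p = 0.2575 > α = 0.1, fail to reject H₀.
There is insufficient evidence to reject the null hypothesis; the result is not statistically significant at the 0.1 level.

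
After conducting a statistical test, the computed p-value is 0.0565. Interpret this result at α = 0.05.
Since p = 0.0565 > α = 0.05, fail to reject H₀.
There is insufficient evidence to reject the null hypothesis; the result is not statistically significant at the 0.05 level.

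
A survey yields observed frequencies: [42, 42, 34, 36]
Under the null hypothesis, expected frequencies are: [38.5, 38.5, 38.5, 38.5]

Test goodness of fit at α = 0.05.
Chi-square goodness of fit test:
H₀: observed counts match expected distribution
H₁: observed counts differ from expected distribution
df = k - 1 = 3
χ² = Σ(O - E)²/E
   = (42 - 38.5)²/38.5 + (42 - 38.5)²/38.5 + (34 - 38.5)²/38.5 + (36 - 38.5)²/38.5
   = 0.318 + 0.318 + 0.526 + 0.162
   = 1.32
p-value = 0.7233

Since p-value > α = 0.05, we fail to reject H₀.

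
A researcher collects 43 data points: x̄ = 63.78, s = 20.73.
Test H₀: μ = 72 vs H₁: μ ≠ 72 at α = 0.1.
One-sample t-test:
H₀: μ = 72
H₁: μ ≠ 72
df = n - 1 = 42
t = (x̄ - μ₀) / (s/√n) = (63.78 - 72) / (20.73/√43) = -2.600
p-value = 0.0128

Since p-value < α = 0.1, we reject H₀.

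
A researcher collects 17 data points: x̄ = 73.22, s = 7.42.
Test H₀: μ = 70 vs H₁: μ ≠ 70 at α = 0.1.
One-sample t-test:
H₀: μ = 70
H₁: μ ≠ 70
df = n - 1 = 16
t = (x̄ - μ₀) / (s/√n) = (73.22 - 70) / (7.42/√17) = 1.789
p-value = 0.0925

Since p-value < α = 0.1, we reject H₀.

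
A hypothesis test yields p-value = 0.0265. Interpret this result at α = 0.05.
Since p = 0.0265 < α = 0.05, reject H₀.
There is sufficient evidence to reject the null hypothesis; the result is statistically significant at the 0.05 level.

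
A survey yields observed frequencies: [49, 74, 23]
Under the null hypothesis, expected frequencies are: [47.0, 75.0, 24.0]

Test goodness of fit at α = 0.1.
Chi-square goodness of fit test:
H₀: observed counts match expected distribution
H₁: observed counts differ from expected distribution
df = k - 1 = 2
χ² = Σ(O - E)²/E
   = (49 - 47.0)²/47.0 + (74 - 75.0)²/75.0 + (23 - 24.0)²/24.0
   = 0.085 + 0.013 + 0.042
   = 0.14
p-value = 0.9323

Since p-value > α = 0.1, we fail to reject H₀.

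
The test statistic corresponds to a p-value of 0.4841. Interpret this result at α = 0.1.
Since p = 0.4841 > α = 0.1, fail to reject H₀.
There is insufficient evidence to reject the null hypothesis; the result is not statistically significant at the 0.1 level.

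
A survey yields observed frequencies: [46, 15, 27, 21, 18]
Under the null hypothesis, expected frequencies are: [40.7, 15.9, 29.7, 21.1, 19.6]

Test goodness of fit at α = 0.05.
Chi-square goodness of fit test:
H₀: observed counts match expected distribution
H₁: observed counts differ from expected distribution
df = k - 1 = 4
χ² = Σ(O - E)²/E
   = (46 - 40.7)²/40.7 + (15 - 15.9)²/15.9 + (27 - 29.7)²/29.7 + (21 - 21.1)²/21.1 + (18 - 19.6)²/19.6
   = 0.690 + 0.051 + 0.245 + 0.000 + 0.131
   = 1.12
p-value = 0.8915

Since p-value > α = 0.05, we fail to reject H₀.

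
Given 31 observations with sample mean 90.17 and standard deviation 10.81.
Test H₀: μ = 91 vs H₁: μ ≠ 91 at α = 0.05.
One-sample t-test:
H₀: μ = 91
H₁: μ ≠ 91
df = n - 1 = 30
t = (x̄ - μ₀) / (s/√n) = (90.17 - 91) / (10.81/√31) = -0.427
p-value = 0.6721

Since p-value > α = 0.05, we fail to reject H₀.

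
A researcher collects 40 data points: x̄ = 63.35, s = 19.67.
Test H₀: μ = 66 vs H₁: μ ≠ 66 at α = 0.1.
One-sample t-test:
H₀: μ = 66
H₁: μ ≠ 66
df = n - 1 = 39
t = (x̄ - μ₀) / (s/√n) = (63.35 - 66) / (19.67/√40) = -0.852
p-value = 0.3994

Since p-value > α = 0.1, we fail to reject H₀.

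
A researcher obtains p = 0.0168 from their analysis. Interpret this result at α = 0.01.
Since p = 0.0168 > α = 0.01, fail to reject H₀.
There is insufficient evidence to reject the null hypothesis; the result is not statistically significant at the 0.01 level.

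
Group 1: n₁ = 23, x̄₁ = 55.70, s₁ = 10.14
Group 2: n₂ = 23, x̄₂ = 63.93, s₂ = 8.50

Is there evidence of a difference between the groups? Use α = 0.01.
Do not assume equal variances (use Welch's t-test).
Welch's two-sample t-test:
H₀: μ₁ = μ₂
H₁: μ₁ ≠ μ₂
s₁²/n₁ = 10.14²/23 = 4.4704,  s₂²/n₂ = 8.50²/23 = 3.1413
SE = √(s₁²/n₁ + s₂²/n₂) = √(4.4704 + 3.1413) = 2.7589
df (Welch-Satterthwaite) = (s₁²/n₁ + s₂²/n₂)² / [(s₁²/n₁)²/(n₁-1) + (s₂²/n₂)²/(n₂-1)] ≈ 42.70
t = (x̄₁ - x̄₂) / SE = (55.70 - 63.93) / 2.7589 = -8.23 / 2.7589 = -2.983
p-value = 0.0047

Since p-value < α = 0.01, we reject H₀.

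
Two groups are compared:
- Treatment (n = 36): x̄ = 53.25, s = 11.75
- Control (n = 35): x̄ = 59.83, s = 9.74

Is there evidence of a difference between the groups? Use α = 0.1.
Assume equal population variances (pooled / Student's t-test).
Student's two-sample t-test (equal variances):
H₀: μ₁ = μ₂
H₁: μ₁ ≠ μ₂
df = n₁ + n₂ - 2 = 69
Pooled variance s_p² = [(n₁-1)s₁² + (n₂-1)s₂²] / (n₁ + n₂ - 2) = [(35)(11.75²) + (34)(9.74²)] / 69 = 116.7781
SE = √(s_p²(1/n₁ + 1/n₂)) = √(116.7781 × (1/36 + 1/35)) = 2.5652
t = (x̄₁ - x̄₂) / SE = (53.25 - 59.83) / 2.5652 = -6.58 / 2.5652 = -2.565
p-value = 0.0125

Since p-value < α = 0.1, we reject H₀.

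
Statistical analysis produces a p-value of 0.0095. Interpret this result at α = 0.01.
Since p = 0.0095 < α = 0.01, reject H₀.
There is sufficient evidence to reject the null hypothesis; the result is statistically significant at the 0.01 level.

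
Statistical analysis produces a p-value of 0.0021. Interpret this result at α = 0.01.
Since p = 0.0021 < α = 0.01, reject H₀.
There is sufficient evidence to reject the null hypothesis; the result is statistically significant at the 0.01 level.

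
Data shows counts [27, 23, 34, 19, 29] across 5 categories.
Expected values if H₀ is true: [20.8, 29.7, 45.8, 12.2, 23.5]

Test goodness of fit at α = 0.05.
Chi-square goodness of fit test:
H₀: observed counts match expected distribution
H₁: observed counts differ from expected distribution
df = k - 1 = 4
χ² = Σ(O - E)²/E
   = (27 - 20.8)²/20.8 + (23 - 29.7)²/29.7 + (34 - 45.8)²/45.8 + (19 - 12.2)²/12.2 + (29 - 23.5)²/23.5
   = 1.848 + 1.511 + 3.040 + 3.790 + 1.287
   = 11.48
p-value = 0.0217

Since p-value < α = 0.05, we reject H₀.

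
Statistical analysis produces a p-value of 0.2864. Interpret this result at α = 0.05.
Since p = 0.2864 > α = 0.05, fail to reject H₀.
There is insufficient evidence to reject the null hypothesis; the result is not statistically significant at the 0.05 level.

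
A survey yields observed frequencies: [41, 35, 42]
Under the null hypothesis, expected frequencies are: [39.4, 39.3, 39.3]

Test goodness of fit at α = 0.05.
Chi-square goodness of fit test:
H₀: observed counts match expected distribution
H₁: observed counts differ from expected distribution
df = k - 1 = 2
χ² = Σ(O - E)²/E
   = (41 - 39.4)²/39.4 + (35 - 39.3)²/39.3 + (42 - 39.3)²/39.3
   = 0.065 + 0.470 + 0.185
   = 0.72
p-value = 0.6973

Since p-value > α = 0.05, we fail to reject H₀.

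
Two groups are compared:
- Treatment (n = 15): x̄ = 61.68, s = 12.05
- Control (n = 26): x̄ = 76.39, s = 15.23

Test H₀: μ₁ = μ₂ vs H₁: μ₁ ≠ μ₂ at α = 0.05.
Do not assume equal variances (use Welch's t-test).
Welch's two-sample t-test:
H₀: μ₁ = μ₂
H₁: μ₁ ≠ μ₂
s₁²/n₁ = 12.05²/15 = 9.6802,  s₂²/n₂ = 15.23²/26 = 8.9213
SE = √(s₁²/n₁ + s₂²/n₂) = √(9.6802 + 8.9213) = 4.3129
df (Welch-Satterthwaite) = (s₁²/n₁ + s₂²/n₂)² / [(s₁²/n₁)²/(n₁-1) + (s₂²/n₂)²/(n₂-1)] ≈ 35.03
t = (x̄₁ - x̄₂) / SE = (61.68 - 76.39) / 4.3129 = -14.71 / 4.3129 = -3.411
p-value = 0.0016

Since p-value < α = 0.05, we reject H₀.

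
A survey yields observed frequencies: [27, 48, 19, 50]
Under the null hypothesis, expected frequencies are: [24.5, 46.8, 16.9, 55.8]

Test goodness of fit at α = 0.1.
Chi-square goodness of fit test:
H₀: observed counts match expected distribution
H₁: observed counts differ from expected distribution
df = k - 1 = 3
χ² = Σ(O - E)²/E
   = (27 - 24.5)²/24.5 + (48 - 46.8)²/46.8 + (19 - 16.9)²/16.9 + (50 - 55.8)²/55.8
   = 0.255 + 0.031 + 0.261 + 0.603
   = 1.15
p-value = 0.7651

Since p-value > α = 0.1, we fail to reject H₀.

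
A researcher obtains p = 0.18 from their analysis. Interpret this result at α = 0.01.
Since p = 0.18 > α = 0.01, fail to reject H₀.
There is insufficient evidence to reject the null hypothesis; the result is not statistically significant at the 0.01 level.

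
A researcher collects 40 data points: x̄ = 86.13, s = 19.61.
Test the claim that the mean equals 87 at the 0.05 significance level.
One-sample t-test:
H₀: μ = 87
H₁: μ ≠ 87
df = n - 1 = 39
t = (x̄ - μ₀) / (s/√n) = (86.13 - 87) / (19.61/√40) = -0.281
p-value = 0.7805

Since p-value > α = 0.05, we fail to reject H₀.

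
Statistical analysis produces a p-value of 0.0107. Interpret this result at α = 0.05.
Since p = 0.0107 < α = 0.05, reject H₀.
There is sufficient evidence to reject the null hypothesis; the result is statistically significant at the 0.05 level.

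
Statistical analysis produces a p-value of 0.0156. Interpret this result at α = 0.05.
Since p = 0.0156 < α = 0.05, reject H₀.
There is sufficient evidence to reject the null hypothesis; the result is statistically significant at the 0.05 level.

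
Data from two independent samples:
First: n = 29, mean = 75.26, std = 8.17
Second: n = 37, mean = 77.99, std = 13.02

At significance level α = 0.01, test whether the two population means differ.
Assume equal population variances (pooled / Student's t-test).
Student's two-sample t-test (equal variances):
H₀: μ₁ = μ₂
H₁: μ₁ ≠ μ₂
df = n₁ + n₂ - 2 = 64
Pooled variance s_p² = [(n₁-1)s₁² + (n₂-1)s₂²] / (n₁ + n₂ - 2) = [(28)(8.17²) + (36)(13.02²)] / 64 = 124.5579
SE = √(s_p²(1/n₁ + 1/n₂)) = √(124.5579 × (1/29 + 1/37)) = 2.7679
t = (x̄₁ - x̄₂) / SE = (75.26 - 77.99) / 2.7679 = -2.73 / 2.7679 = -0.986
p-value = 0.3277

Since p-value > α = 0.01, we fail to reject H₀.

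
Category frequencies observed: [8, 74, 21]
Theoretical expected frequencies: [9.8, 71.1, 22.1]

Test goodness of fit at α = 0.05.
Chi-square goodness of fit test:
H₀: observed counts match expected distribution
H₁: observed counts differ from expected distribution
df = k - 1 = 2
χ² = Σ(O - E)²/E
   = (8 - 9.8)²/9.8 + (74 - 71.1)²/71.1 + (21 - 22.1)²/22.1
   = 0.331 + 0.118 + 0.055
   = 0.50
p-value = 0.7774

Since p-value > α = 0.05, we fail to reject H₀.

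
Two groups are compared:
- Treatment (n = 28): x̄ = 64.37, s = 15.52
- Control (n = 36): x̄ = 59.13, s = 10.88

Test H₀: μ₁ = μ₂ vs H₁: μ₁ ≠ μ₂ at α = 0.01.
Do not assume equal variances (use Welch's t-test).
Welch's two-sample t-test:
H₀: μ₁ = μ₂
H₁: μ₁ ≠ μ₂
s₁²/n₁ = 15.52²/28 = 8.6025,  s₂²/n₂ = 10.88²/36 = 3.2882
SE = √(s₁²/n₁ + s₂²/n₂) = √(8.6025 + 3.2882) = 3.4483
df (Welch-Satterthwaite) = (s₁²/n₁ + s₂²/n₂)² / [(s₁²/n₁)²/(n₁-1) + (s₂²/n₂)²/(n₂-1)] ≈ 46.36
t = (x̄₁ - x̄₂) / SE = (64.37 - 59.13) / 3.4483 = 5.24 / 3.4483 = 1.520
p-value = 0.1354

Since p-value > α = 0.01, we fail to reject H₀.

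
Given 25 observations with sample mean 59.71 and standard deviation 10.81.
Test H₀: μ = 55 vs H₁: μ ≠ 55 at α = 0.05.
One-sample t-test:
H₀: μ = 55
H₁: μ ≠ 55
df = n - 1 = 24
t = (x̄ - μ₀) / (s/√n) = (59.71 - 55) / (10.81/√25) = 2.179
p-value = 0.0394

Since p-value < α = 0.05, we reject H₀.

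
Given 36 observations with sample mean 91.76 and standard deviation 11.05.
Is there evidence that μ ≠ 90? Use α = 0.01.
One-sample t-test:
H₀: μ = 90
H₁: μ ≠ 90
df = n - 1 = 35
t = (x̄ - μ₀) / (s/√n) = (91.76 - 90) / (11.05/√36) = 0.956
p-value = 0.3458

Since p-value > α = 0.01, we fail to reject H₀.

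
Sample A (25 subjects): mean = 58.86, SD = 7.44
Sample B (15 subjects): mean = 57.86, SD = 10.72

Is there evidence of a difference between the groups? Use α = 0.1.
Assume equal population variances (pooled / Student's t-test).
Student's two-sample t-test (equal variances):
H₀: μ₁ = μ₂
H₁: μ₁ ≠ μ₂
df = n₁ + n₂ - 2 = 38
Pooled variance s_p² = [(n₁-1)s₁² + (n₂-1)s₂²] / (n₁ + n₂ - 2) = [(24)(7.44²) + (14)(10.72²)] / 38 = 77.2985
SE = √(s_p²(1/n₁ + 1/n₂)) = √(77.2985 × (1/25 + 1/15)) = 2.8714
t = (x̄₁ - x̄₂) / SE = (58.86 - 57.86) / 2.8714 = 1.00 / 2.8714 = 0.348
p-value = 0.7296

Since p-value > α = 0.1, we fail to reject H₀.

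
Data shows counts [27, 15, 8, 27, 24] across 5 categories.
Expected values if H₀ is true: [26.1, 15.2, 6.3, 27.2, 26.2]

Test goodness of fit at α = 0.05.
Chi-square goodness of fit test:
H₀: observed counts match expected distribution
H₁: observed counts differ from expected distribution
df = k - 1 = 4
χ² = Σ(O - E)²/E
   = (27 - 26.1)²/26.1 + (15 - 15.2)²/15.2 + (8 - 6.3)²/6.3 + (27 - 27.2)²/27.2 + (24 - 26.2)²/26.2
   = 0.031 + 0.003 + 0.459 + 0.001 + 0.185
   = 0.68
p-value = 0.9539

Since p-value > α = 0.05, we fail to reject H₀.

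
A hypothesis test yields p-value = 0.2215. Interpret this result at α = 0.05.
Since p = 0.2215 > α = 0.05, fail to reject H₀.
There is insufficient evidence to reject the null hypothesis; the result is not statistically significant at the 0.05 level.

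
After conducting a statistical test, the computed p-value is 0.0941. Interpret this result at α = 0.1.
Since p = 0.0941 < α = 0.1, reject H₀.
There is sufficient evidence to reject the null hypothesis; the result is statistically significant at the 0.1 level.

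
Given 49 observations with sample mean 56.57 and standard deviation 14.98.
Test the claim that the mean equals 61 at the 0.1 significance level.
One-sample t-test:
H₀: μ = 61
H₁: μ ≠ 61
df = n - 1 = 48
t = (x̄ - μ₀) / (s/√n) = (56.57 - 61) / (14.98/√49) = -2.070
p-value = 0.0438

Since p-value < α = 0.1, we reject H₀.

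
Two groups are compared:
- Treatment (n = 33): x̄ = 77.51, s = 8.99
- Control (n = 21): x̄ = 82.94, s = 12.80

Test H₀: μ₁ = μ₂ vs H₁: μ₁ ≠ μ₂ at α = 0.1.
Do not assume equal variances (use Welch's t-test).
Welch's two-sample t-test:
H₀: μ₁ = μ₂
H₁: μ₁ ≠ μ₂
s₁²/n₁ = 8.99²/33 = 2.4491,  s₂²/n₂ = 12.80²/21 = 7.8019
SE = √(s₁²/n₁ + s₂²/n₂) = √(2.4491 + 7.8019) = 3.2017
df (Welch-Satterthwaite) = (s₁²/n₁ + s₂²/n₂)² / [(s₁²/n₁)²/(n₁-1) + (s₂²/n₂)²/(n₂-1)] ≈ 32.52
t = (x̄₁ - x̄₂) / SE = (77.51 - 82.94) / 3.2017 = -5.43 / 3.2017 = -1.696
p-value = 0.0994

Since p-value < α = 0.1, we reject H₀.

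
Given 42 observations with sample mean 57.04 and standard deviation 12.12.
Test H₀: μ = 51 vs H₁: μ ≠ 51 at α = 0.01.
One-sample t-test:
H₀: μ = 51
H₁: μ ≠ 51
df = n - 1 = 41
t = (x̄ - μ₀) / (s/√n) = (57.04 - 51) / (12.12/√42) = 3.230
p-value = 0.0024

Since p-value < α = 0.01, we reject H₀.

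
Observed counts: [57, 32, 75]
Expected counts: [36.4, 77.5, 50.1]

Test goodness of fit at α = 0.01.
Chi-square goodness of fit test:
H₀: observed counts match expected distribution
H₁: observed counts differ from expected distribution
df = k - 1 = 2
χ² = Σ(O - E)²/E
   = (57 - 36.4)²/36.4 + (32 - 77.5)²/77.5 + (75 - 50.1)²/50.1
   = 11.658 + 26.713 + 12.375
   = 50.75
p-value < 0.0001

Since p-value < α = 0.01, we reject H₀.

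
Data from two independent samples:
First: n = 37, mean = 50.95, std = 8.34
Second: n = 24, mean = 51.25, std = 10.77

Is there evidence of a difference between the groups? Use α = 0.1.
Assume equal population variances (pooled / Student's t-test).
Student's two-sample t-test (equal variances):
H₀: μ₁ = μ₂
H₁: μ₁ ≠ μ₂
df = n₁ + n₂ - 2 = 59
Pooled variance s_p² = [(n₁-1)s₁² + (n₂-1)s₂²] / (n₁ + n₂ - 2) = [(36)(8.34²) + (23)(10.77²)] / 59 = 87.6583
SE = √(s_p²(1/n₁ + 1/n₂)) = √(87.6583 × (1/37 + 1/24)) = 2.4539
t = (x̄₁ - x̄₂) / SE = (50.95 - 51.25) / 2.4539 = -0.30 / 2.4539 = -0.122
p-value = 0.9031

Since p-value > α = 0.1, we fail to reject H₀.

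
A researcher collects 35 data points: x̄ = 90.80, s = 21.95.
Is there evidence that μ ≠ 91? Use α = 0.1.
One-sample t-test:
H₀: μ = 91
H₁: μ ≠ 91
df = n - 1 = 34
t = (x̄ - μ₀) / (s/√n) = (90.80 - 91) / (21.95/√35) = -0.054
p-value = 0.9573

Since p-value > α = 0.1, we fail to reject H₀.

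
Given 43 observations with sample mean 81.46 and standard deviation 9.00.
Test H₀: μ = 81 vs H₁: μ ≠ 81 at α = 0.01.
One-sample t-test:
H₀: μ = 81
H₁: μ ≠ 81
df = n - 1 = 42
t = (x̄ - μ₀) / (s/√n) = (81.46 - 81) / (9.00/√43) = 0.335
p-value = 0.7392

Since p-value > α = 0.01, we fail to reject H₀.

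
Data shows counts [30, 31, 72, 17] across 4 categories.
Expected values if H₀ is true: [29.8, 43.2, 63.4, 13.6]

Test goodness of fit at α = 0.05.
Chi-square goodness of fit test:
H₀: observed counts match expected distribution
H₁: observed counts differ from expected distribution
df = k - 1 = 3
χ² = Σ(O - E)²/E
   = (30 - 29.8)²/29.8 + (31 - 43.2)²/43.2 + (72 - 63.4)²/63.4 + (17 - 13.6)²/13.6
   = 0.001 + 3.445 + 1.167 + 0.850
   = 5.46
p-value = 0.1409

Since p-value > α = 0.05, we fail to reject H₀.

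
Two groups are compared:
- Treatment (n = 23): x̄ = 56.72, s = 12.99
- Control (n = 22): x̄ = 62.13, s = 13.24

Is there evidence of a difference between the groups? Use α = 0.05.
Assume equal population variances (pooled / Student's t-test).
Student's two-sample t-test (equal variances):
H₀: μ₁ = μ₂
H₁: μ₁ ≠ μ₂
df = n₁ + n₂ - 2 = 43
Pooled variance s_p² = [(n₁-1)s₁² + (n₂-1)s₂²] / (n₁ + n₂ - 2) = [(22)(12.99²) + (21)(13.24²)] / 43 = 171.9426
SE = √(s_p²(1/n₁ + 1/n₂)) = √(171.9426 × (1/23 + 1/22)) = 3.9104
t = (x̄₁ - x̄₂) / SE = (56.72 - 62.13) / 3.9104 = -5.41 / 3.9104 = -1.383
p-value = 0.1737

Since p-value > α = 0.05, we fail to reject H₀.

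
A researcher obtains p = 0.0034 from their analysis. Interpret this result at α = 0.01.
Since p = 0.0034 < α = 0.01, reject H₀.
There is sufficient evidence to reject the null hypothesis; the result is statistically significant at the 0.01 level.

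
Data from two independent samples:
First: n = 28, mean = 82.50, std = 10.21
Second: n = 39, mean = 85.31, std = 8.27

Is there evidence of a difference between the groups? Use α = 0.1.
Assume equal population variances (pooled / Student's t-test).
Student's two-sample t-test (equal variances):
H₀: μ₁ = μ₂
H₁: μ₁ ≠ μ₂
df = n₁ + n₂ - 2 = 65
Pooled variance s_p² = [(n₁-1)s₁² + (n₂-1)s₂²] / (n₁ + n₂ - 2) = [(27)(10.21²) + (38)(8.27²)] / 65 = 83.2849
SE = √(s_p²(1/n₁ + 1/n₂)) = √(83.2849 × (1/28 + 1/39)) = 2.2605
t = (x̄₁ - x̄₂) / SE = (82.50 - 85.31) / 2.2605 = -2.81 / 2.2605 = -1.243
p-value = 0.2183

Since p-value > α = 0.1, we fail to reject H₀.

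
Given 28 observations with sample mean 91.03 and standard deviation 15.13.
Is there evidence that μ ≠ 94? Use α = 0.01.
One-sample t-test:
H₀: μ = 94
H₁: μ ≠ 94
df = n - 1 = 27
t = (x̄ - μ₀) / (s/√n) = (91.03 - 94) / (15.13/√28) = -1.039
p-value = 0.3082

Since p-value > α = 0.01, we fail to reject H₀.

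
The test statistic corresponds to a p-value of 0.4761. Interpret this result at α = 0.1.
Since p = 0.4761 > α = 0.1, fail to reject H₀.
There is insufficient evidence to reject the null hypothesis; the result is not statistically significant at the 0.1 level.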